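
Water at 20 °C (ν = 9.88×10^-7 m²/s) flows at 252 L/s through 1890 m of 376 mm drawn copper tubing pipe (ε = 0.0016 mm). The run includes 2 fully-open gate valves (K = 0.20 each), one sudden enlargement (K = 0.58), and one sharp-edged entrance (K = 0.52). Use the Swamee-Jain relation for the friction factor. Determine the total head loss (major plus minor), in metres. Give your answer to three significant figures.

H_L ≈ 16.2 m

V = 4Q/(πD²) = 2.270 m/s; V²/2g = 0.2625 m
Re = 8.64×10^5, ε/D = 4.26×10^-6 → f = 0.01200 (Swamee-Jain)
Major: h_f = f(L/D)·V²/2g = 0.01200·5027·0.2625 = 15.83 m
Minor: ΣK = 1.50; h_m = ΣK·V²/2g = 0.3938 m
Total H_L = 15.83 + 0.3938 = 16.22 m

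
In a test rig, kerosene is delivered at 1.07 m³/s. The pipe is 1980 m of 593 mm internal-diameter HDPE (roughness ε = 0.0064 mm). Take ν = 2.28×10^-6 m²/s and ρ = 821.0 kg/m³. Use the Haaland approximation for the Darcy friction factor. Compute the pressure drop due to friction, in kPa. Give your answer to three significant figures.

V = 4Q/(πD²) = 4·1.07/(π·0.593²) = 3.874 m/s
Re = VD/ν = 3.874·0.593/2.28×10^-6 = 1.01×10^6 → turbulent
ε/D = 0.0064/593 = 1.08×10^-5
Haaland: f = 0.01177
h_f = f(L/D)V²/(2g) = 0.01177·(1980/0.593)·3.874²/(2·9.81) = 30.06 m
Δp = ρg·h_f = 821.0·9.81·30.06 = 242.1 kPa

Δp ≈ 242 kPa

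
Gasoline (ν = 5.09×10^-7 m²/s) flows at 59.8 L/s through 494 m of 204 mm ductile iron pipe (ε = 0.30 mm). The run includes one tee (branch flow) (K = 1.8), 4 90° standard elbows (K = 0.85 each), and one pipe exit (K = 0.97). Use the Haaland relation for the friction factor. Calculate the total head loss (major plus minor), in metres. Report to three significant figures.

H_L ≈ 10.1 m

V = 4Q/(πD²) = 1.830 m/s; V²/2g = 0.1706 m
Re = 7.33×10^5, ε/D = 0.00147 → f = 0.02193 (Haaland)
Major: h_f = f(L/D)·V²/2g = 0.02193·2422·0.1706 = 9.062 m
Minor: ΣK = 6.17; h_m = ΣK·V²/2g = 1.053 m
Total H_L = 9.062 + 1.053 = 10.11 m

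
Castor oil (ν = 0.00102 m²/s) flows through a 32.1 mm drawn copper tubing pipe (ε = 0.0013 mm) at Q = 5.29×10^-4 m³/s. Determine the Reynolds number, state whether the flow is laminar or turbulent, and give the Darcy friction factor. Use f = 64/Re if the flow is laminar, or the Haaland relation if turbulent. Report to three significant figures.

Re ≈ 20.6; laminar; f = 64/Re ≈ 3.11

V = 4Q/(πD²) = 0.6537 m/s
Re = VD/ν = 0.6537·0.0321/0.00102 = 20.6
Re < 2300 → laminar → f = 64/Re = 3.111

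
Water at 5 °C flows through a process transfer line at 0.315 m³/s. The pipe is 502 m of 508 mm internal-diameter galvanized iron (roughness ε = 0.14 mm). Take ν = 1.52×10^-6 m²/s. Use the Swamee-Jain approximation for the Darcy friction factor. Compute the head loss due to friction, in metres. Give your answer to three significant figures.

h_f ≈ 1.96 m

V = 4Q/(πD²) = 4·0.315/(π·0.508²) = 1.554 m/s
Re = VD/ν = 1.554·0.508/1.52×10^-6 = 5.19×10^5 → turbulent
ε/D = 0.14/508 = 2.76×10^-4
Swamee-Jain: f = 0.01613
h_f = f(L/D)V²/(2g) = 0.01613·(502/0.508)·1.554²/(2·9.81) = 1.962 m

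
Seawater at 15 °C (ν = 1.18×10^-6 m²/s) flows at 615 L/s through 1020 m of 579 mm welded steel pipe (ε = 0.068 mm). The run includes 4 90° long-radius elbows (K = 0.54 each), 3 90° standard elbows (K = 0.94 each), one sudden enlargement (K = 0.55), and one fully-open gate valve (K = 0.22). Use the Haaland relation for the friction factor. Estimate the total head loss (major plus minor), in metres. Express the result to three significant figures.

V = 4Q/(πD²) = 2.336 m/s; V²/2g = 0.2781 m
Re = 1.15×10^6, ε/D = 1.17×10^-4 → f = 0.01345 (Haaland)
Major: h_f = f(L/D)·V²/2g = 0.01345·1762·0.2781 = 6.587 m
Minor: ΣK = 5.75; h_m = ΣK·V²/2g = 1.599 m
Total H_L = 6.587 + 1.599 = 8.186 m

H_L ≈ 8.19 m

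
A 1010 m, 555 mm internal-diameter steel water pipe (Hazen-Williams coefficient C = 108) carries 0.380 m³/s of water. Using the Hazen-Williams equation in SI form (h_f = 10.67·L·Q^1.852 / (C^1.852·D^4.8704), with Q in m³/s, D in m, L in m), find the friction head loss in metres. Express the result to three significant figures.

h_f ≈ 5.42 m

h_f = 10.67·1010·0.380^1.852 / (108^1.852·0.555^4.8704) = 5.417 m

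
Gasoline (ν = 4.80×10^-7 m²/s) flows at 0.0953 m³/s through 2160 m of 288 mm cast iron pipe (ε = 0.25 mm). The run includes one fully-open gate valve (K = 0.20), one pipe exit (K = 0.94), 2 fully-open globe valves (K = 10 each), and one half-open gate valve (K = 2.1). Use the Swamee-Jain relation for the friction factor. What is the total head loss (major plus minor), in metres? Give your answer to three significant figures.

V = 4Q/(πD²) = 1.463 m/s; V²/2g = 0.1091 m
Re = 8.78×10^5, ε/D = 8.68×10^-4 → f = 0.01946 (Swamee-Jain)
Major: h_f = f(L/D)·V²/2g = 0.01946·7500·0.1091 = 15.92 m
Minor: ΣK = 23.2; h_m = ΣK·V²/2g = 2.535 m
Total H_L = 15.92 + 2.535 = 18.45 m

H_L ≈ 18.5 m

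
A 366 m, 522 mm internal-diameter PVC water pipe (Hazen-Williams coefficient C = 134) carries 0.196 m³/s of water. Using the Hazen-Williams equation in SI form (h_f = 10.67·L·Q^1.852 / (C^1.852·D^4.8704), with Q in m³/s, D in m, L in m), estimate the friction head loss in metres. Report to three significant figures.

h_f = 10.67·366·0.196^1.852 / (134^1.852·0.522^4.8704) = 0.5207 m

h_f ≈ 0.521 m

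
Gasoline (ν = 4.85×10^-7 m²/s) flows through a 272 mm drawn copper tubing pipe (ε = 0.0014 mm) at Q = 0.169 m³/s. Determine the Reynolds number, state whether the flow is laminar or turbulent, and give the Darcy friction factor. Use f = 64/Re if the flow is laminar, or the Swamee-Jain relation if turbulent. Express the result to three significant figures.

V = 4Q/(πD²) = 2.908 m/s
Re = VD/ν = 2.908·0.272/4.85×10^-7 = 1.63×10^6
Re > 4000 → turbulent; ε/D = 5.15×10^-6
Swamee-Jain: f = 0.01088

Re ≈ 1.63×10^6; turbulent; f ≈ 0.0109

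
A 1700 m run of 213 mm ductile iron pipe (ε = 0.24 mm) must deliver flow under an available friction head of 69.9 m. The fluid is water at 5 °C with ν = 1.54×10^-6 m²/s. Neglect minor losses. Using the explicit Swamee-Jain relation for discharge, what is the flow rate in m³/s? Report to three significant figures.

Q ≈ 0.102 m³/s

Swamee-Jain (Type II): Q = -0.965·√(gD⁵h_f/L)·ln[ε/(3.7D) + √(3.17ν²L/(gD³h_f))]
√(gD⁵h_f/L) = √(9.81·0.213⁵·69.9/1700) = 0.01330
ε/(3.7D) = 3.05×10^-4; √(3.17ν²L/(gD³h_f)) = 4.39×10^-5
Q = -0.965·0.01330·ln(3.484×10^-4) = 0.1022 m³/s
Check: V = 2.87 m/s, Re = 3.97×10^5, f = 0.02104, h_f = 70.4 m ≈ 69.9 m ✓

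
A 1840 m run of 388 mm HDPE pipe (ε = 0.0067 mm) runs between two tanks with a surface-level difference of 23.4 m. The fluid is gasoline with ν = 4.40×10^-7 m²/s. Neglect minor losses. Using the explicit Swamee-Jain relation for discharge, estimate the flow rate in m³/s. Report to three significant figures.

Q ≈ 0.358 m³/s

Swamee-Jain (Type II): Q = -0.965·√(gD⁵h_f/L)·ln[ε/(3.7D) + √(3.17ν²L/(gD³h_f))]
√(gD⁵h_f/L) = √(9.81·0.388⁵·23.4/1840) = 0.03312
ε/(3.7D) = 4.67×10^-6; √(3.17ν²L/(gD³h_f)) = 9.18×10^-6
Q = -0.965·0.03312·ln(1.384×10^-5) = 0.3576 m³/s
Check: V = 3.02 m/s, Re = 2.67×10^6, f = 0.01063, h_f = 23.5 m ≈ 23.4 m ✓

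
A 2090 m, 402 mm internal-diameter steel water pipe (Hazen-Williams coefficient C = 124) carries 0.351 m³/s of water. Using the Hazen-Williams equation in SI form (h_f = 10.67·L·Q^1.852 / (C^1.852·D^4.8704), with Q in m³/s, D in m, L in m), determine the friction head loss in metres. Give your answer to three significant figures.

h_f ≈ 36.0 m

h_f = 10.67·2090·0.351^1.852 / (124^1.852·0.402^4.8704) = 36.04 m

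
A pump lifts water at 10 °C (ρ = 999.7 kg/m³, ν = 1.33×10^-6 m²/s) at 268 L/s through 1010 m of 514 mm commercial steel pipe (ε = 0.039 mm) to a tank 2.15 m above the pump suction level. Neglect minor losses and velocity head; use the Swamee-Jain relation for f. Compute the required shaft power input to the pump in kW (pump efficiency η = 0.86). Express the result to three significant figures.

V = 4Q/(πD²) = 1.292 m/s; Re = 4.99×10^5; ε/D = 7.59×10^-5; f = 0.01418
h_f = f(L/D)V²/2g = 2.369 m
Total head H = z + h_f = 2.15 + 2.369 = 4.519 m
P_hyd = ρgQH = 999.7·9.81·0.268·4.519 = 11.88 kW
P_shaft = P_hyd/η = 11.88/0.86 = 13.81 kW

P_shaft ≈ 13.8 kW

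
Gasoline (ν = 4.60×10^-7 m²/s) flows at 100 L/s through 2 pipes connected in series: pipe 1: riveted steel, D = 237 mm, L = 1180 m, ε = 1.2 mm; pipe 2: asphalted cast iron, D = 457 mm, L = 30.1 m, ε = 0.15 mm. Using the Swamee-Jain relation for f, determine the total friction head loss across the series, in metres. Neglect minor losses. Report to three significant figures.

Pipe 1: V = 2.267 m/s, Re = 1.17×10^6, ε/D = 0.00506, f = 0.03062, h_1 = f(L/D)V²/2g = 39.92 m
Pipe 2: V = 0.6096 m/s, Re = 6.06×10^5, ε/D = 3.28×10^-4, f = 0.01640, h_2 = f(L/D)V²/2g = 0.02046 m
Series → Q common, losses add: H = Σh = 39.94 m

H ≈ 39.9 m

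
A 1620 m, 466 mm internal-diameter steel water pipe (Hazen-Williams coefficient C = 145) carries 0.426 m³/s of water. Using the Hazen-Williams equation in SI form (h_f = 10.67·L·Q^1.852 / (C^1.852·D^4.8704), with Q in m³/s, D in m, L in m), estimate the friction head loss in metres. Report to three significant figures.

h_f = 10.67·1620·0.426^1.852 / (145^1.852·0.466^4.8704) = 14.57 m

h_f ≈ 14.6 m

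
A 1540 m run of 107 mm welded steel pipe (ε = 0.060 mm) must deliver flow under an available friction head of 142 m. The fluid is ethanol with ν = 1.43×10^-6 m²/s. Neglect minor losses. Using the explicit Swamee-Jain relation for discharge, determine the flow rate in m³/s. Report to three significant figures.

Q ≈ 0.0288 m³/s

Swamee-Jain (Type II): Q = -0.965·√(gD⁵h_f/L)·ln[ε/(3.7D) + √(3.17ν²L/(gD³h_f))]
√(gD⁵h_f/L) = √(9.81·0.107⁵·142/1540) = 0.003562
ε/(3.7D) = 1.52×10^-4; √(3.17ν²L/(gD³h_f)) = 7.65×10^-5
Q = -0.965·0.003562·ln(2.280×10^-4) = 0.02882 m³/s
Check: V = 3.21 m/s, Re = 2.40×10^5, f = 0.01897, h_f = 143 m ≈ 142 m ✓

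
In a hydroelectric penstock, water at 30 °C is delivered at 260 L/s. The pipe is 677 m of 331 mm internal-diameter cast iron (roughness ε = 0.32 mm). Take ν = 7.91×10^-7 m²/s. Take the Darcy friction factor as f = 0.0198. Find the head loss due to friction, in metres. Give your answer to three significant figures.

h_f ≈ 18.8 m

V = 4Q/(πD²) = 4·0.260/(π·0.331²) = 3.022 m/s
h_f = f(L/D)V²/(2g) = 0.01980·(677/0.331)·3.022²/(2·9.81) = 18.84 m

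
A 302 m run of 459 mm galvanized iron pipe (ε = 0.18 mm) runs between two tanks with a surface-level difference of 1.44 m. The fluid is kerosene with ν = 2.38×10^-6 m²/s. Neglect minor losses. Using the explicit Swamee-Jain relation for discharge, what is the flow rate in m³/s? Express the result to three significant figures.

Swamee-Jain (Type II): Q = -0.965·√(gD⁵h_f/L)·ln[ε/(3.7D) + √(3.17ν²L/(gD³h_f))]
√(gD⁵h_f/L) = √(9.81·0.459⁵·1.44/302) = 0.03087
ε/(3.7D) = 1.06×10^-4; √(3.17ν²L/(gD³h_f)) = 6.30×10^-5
Q = -0.965·0.03087·ln(1.690×10^-4) = 0.2587 m³/s
Check: V = 1.56 m/s, Re = 3.02×10^5, f = 0.01767, h_f = 1.45 m ≈ 1.44 m ✓

Q ≈ 0.259 m³/s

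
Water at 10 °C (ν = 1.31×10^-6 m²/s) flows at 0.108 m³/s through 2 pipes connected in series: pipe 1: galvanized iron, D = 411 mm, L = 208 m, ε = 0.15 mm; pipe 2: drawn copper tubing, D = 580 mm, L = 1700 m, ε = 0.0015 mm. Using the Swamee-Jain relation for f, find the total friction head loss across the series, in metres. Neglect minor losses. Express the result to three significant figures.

Pipe 1: V = 0.8140 m/s, Re = 2.55×10^5, ε/D = 3.65×10^-4, f = 0.01775, h_1 = f(L/D)V²/2g = 0.3034 m
Pipe 2: V = 0.4088 m/s, Re = 1.81×10^5, ε/D = 2.59×10^-6, f = 0.01586, h_2 = f(L/D)V²/2g = 0.3959 m
Series → Q common, losses add: H = Σh = 0.6994 m

H ≈ 0.699 m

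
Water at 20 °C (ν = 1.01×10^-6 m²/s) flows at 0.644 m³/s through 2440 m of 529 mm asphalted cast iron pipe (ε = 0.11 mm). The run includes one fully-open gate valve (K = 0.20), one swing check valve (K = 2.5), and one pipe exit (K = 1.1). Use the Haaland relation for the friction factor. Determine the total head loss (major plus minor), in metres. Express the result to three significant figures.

V = 4Q/(πD²) = 2.930 m/s; V²/2g = 0.4376 m
Re = 1.53×10^6, ε/D = 2.08×10^-4 → f = 0.01442 (Haaland)
Major: h_f = f(L/D)·V²/2g = 0.01442·4612·0.4376 = 29.11 m
Minor: ΣK = 3.80; h_m = ΣK·V²/2g = 1.663 m
Total H_L = 29.11 + 1.663 = 30.77 m

H_L ≈ 30.8 m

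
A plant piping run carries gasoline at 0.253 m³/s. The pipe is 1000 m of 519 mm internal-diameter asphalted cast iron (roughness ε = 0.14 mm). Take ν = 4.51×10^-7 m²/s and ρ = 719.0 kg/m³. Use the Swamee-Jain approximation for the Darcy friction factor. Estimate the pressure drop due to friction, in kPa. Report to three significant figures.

Δp ≈ 15.1 kPa

V = 4Q/(πD²) = 4·0.253/(π·0.519²) = 1.196 m/s
Re = VD/ν = 1.196·0.519/4.51×10^-7 = 1.38×10^6 → turbulent
ε/D = 0.14/519 = 2.70×10^-4
Swamee-Jain: f = 0.01528
h_f = f(L/D)V²/(2g) = 0.01528·(1000/0.519)·1.196²/(2·9.81) = 2.145 m
Δp = ρg·h_f = 719.0·9.81·2.145 = 15.13 kPa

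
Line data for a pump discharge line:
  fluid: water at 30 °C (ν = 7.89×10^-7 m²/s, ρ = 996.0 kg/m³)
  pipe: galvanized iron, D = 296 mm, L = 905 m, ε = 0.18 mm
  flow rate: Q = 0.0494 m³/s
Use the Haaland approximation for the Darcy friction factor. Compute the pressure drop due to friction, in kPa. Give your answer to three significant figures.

V = 4Q/(πD²) = 4·0.0494/(π·0.296²) = 0.7179 m/s
Re = VD/ν = 0.7179·0.296/7.89×10^-7 = 2.69×10^5 → turbulent
ε/D = 0.18/296 = 6.08×10^-4
Haaland: f = 0.01880
h_f = f(L/D)V²/(2g) = 0.01880·(905/0.296)·0.7179²/(2·9.81) = 1.509 m
Δp = ρg·h_f = 996.0·9.81·1.509 = 14.75 kPa

Δp ≈ 14.7 kPa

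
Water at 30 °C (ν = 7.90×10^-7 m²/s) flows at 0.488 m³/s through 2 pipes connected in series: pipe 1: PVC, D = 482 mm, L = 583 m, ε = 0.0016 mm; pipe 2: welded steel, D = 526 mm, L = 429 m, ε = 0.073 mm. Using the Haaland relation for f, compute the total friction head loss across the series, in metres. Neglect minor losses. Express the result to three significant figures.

H ≈ 7.59 m

Pipe 1: V = 2.674 m/s, Re = 1.63×10^6, ε/D = 3.32×10^-6, f = 0.01077, h_1 = f(L/D)V²/2g = 4.747 m
Pipe 2: V = 2.246 m/s, Re = 1.50×10^6, ε/D = 1.39×10^-4, f = 0.01354, h_2 = f(L/D)V²/2g = 2.840 m
Series → Q common, losses add: H = Σh = 7.587 m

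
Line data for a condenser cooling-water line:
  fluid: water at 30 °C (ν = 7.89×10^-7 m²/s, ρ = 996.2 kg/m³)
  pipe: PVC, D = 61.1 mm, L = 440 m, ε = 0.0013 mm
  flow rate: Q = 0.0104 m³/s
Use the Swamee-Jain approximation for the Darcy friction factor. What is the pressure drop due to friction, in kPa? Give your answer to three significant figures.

V = 4Q/(πD²) = 4·0.0104/(π·0.0611²) = 3.547 m/s
Re = VD/ν = 3.547·0.0611/7.89×10^-7 = 2.75×10^5 → turbulent
ε/D = 0.0013/61.1 = 2.13×10^-5
Swamee-Jain: f = 0.01485
h_f = f(L/D)V²/(2g) = 0.01485·(440/0.0611)·3.547²/(2·9.81) = 68.57 m
Δp = ρg·h_f = 996.2·9.81·68.57 = 670.1 kPa

Δp ≈ 670 kPa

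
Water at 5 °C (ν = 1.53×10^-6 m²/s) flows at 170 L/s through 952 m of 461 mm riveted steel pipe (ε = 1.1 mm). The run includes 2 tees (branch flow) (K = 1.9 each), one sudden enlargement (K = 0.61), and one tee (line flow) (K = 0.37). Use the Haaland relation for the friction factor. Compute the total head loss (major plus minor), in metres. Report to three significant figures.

H_L ≈ 2.99 m

V = 4Q/(πD²) = 1.018 m/s; V²/2g = 0.05287 m
Re = 3.07×10^5, ε/D = 0.00239 → f = 0.02507 (Haaland)
Major: h_f = f(L/D)·V²/2g = 0.02507·2065·0.05287 = 2.737 m
Minor: ΣK = 4.78; h_m = ΣK·V²/2g = 0.2527 m
Total H_L = 2.737 + 0.2527 = 2.990 m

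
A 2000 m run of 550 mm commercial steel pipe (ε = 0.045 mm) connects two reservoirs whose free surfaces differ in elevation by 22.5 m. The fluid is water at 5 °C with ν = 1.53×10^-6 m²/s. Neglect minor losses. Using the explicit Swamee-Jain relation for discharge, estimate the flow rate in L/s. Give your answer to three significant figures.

Q ≈ 724 L/s

Swamee-Jain (Type II): Q = -0.965·√(gD⁵h_f/L)·ln[ε/(3.7D) + √(3.17ν²L/(gD³h_f))]
√(gD⁵h_f/L) = √(9.81·0.550⁵·22.5/2000) = 0.07453
ε/(3.7D) = 2.21×10^-5; √(3.17ν²L/(gD³h_f)) = 2.01×10^-5
Q = -0.965·0.07453·ln(4.222×10^-5) = 0.7244 m³/s
Check: V = 3.05 m/s, Re = 1.10×10^6, f = 0.01312, h_f = 22.6 m ≈ 22.5 m ✓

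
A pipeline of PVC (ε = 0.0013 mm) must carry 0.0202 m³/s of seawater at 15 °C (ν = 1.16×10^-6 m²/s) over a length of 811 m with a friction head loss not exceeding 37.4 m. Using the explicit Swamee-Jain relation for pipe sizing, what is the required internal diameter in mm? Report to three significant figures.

Swamee-Jain (Type III): D = 0.66·[ε^1.25·(LQ²/(gh_f))^4.75 + ν·Q^9.4·(L/(gh_f))^5.2]^0.04
LQ²/(gh_f) = 9.020×10^-4; L/(gh_f) = 2.210
Term 1 = ε^1.25·(…)^4.75 = 1.51×10^-22; Term 2 = ν·Q^9.4·(…)^5.2 = 8.43×10^-21
D = 0.66·(1.51×10^-22 + 8.43×10^-21)^0.04 = 0.1040 m = 104 mm
Check: V = 2.38 m/s, Re = 2.13×10^5, f = 0.01546, h_f = 34.8 m ≈ 37.4 m ✓

D ≈ 104 mm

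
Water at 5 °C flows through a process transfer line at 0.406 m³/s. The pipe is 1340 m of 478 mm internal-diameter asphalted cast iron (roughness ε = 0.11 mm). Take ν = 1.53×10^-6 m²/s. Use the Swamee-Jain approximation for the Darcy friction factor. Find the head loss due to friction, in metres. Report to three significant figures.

h_f ≈ 11.3 m

V = 4Q/(πD²) = 4·0.406/(π·0.478²) = 2.262 m/s
Re = VD/ν = 2.262·0.478/1.53×10^-6 = 7.07×10^5 → turbulent
ε/D = 0.11/478 = 2.30×10^-4
Swamee-Jain: f = 0.01540
h_f = f(L/D)V²/(2g) = 0.01540·(1340/0.478)·2.262²/(2·9.81) = 11.26 m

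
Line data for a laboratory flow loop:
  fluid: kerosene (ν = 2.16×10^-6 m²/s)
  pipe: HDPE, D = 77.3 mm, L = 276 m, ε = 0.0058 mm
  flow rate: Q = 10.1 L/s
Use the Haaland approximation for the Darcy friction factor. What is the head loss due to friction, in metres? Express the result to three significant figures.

h_f ≈ 16.1 m

V = 4Q/(πD²) = 4·0.0101/(π·0.0773²) = 2.152 m/s
Re = VD/ν = 2.152·0.0773/2.16×10^-6 = 7.70×10^4 → turbulent
ε/D = 0.0058/77.3 = 7.50×10^-5
Haaland: f = 0.01911
h_f = f(L/D)V²/(2g) = 0.01911·(276/0.0773)·2.152²/(2·9.81) = 16.11 m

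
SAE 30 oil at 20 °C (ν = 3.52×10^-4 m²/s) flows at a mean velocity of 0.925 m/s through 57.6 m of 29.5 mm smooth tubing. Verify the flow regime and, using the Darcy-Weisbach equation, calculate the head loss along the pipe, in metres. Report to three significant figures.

Re = VD/ν = 0.925·0.02950/3.52×10^-4 = 77.5 → laminar (Re < 2300)
f = 64/Re = 0.8256
h_f = f(L/D)V²/(2g) = 0.8256·(57.6/0.02950)·0.925²/(2·9.81) = 70.30 m

h_f ≈ 70.3 m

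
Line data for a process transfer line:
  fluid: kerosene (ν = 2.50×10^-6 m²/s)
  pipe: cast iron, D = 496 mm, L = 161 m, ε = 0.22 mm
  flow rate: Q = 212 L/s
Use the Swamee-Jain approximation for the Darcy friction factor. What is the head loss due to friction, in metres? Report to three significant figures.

h_f ≈ 0.368 m

V = 4Q/(πD²) = 4·0.212/(π·0.496²) = 1.097 m/s
Re = VD/ν = 1.097·0.496/2.50×10^-6 = 2.18×10^5 → turbulent
ε/D = 0.22/496 = 4.44×10^-4
Swamee-Jain: f = 0.01848
h_f = f(L/D)V²/(2g) = 0.01848·(161/0.496)·1.097²/(2·9.81) = 0.3681 m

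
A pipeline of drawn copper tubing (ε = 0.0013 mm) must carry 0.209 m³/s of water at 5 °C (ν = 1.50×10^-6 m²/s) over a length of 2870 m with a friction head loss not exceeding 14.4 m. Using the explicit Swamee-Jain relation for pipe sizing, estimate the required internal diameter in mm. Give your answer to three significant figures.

D ≈ 401 mm

Swamee-Jain (Type III): D = 0.66·[ε^1.25·(LQ²/(gh_f))^4.75 + ν·Q^9.4·(L/(gh_f))^5.2]^0.04
LQ²/(gh_f) = 0.8874; L/(gh_f) = 20.32
Term 1 = ε^1.25·(…)^4.75 = 2.49×10^-8; Term 2 = ν·Q^9.4·(…)^5.2 = 3.86×10^-6
D = 0.66·(2.49×10^-8 + 3.86×10^-6)^0.04 = 0.4010 m = 401 mm
Check: V = 1.66 m/s, Re = 4.42×10^5, f = 0.01343, h_f = 13.4 m ≈ 14.4 m ✓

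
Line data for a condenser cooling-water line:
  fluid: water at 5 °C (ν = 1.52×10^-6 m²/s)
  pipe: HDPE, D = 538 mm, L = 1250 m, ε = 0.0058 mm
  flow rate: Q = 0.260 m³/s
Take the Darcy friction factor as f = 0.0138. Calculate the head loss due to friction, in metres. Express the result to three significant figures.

h_f ≈ 2.14 m

V = 4Q/(πD²) = 4·0.260/(π·0.538²) = 1.144 m/s
h_f = f(L/D)V²/(2g) = 0.01380·(1250/0.538)·1.144²/(2·9.81) = 2.138 m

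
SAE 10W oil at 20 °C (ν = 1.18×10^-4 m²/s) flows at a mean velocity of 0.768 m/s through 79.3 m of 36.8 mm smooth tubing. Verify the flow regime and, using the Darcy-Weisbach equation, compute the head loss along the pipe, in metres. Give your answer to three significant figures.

Re = VD/ν = 0.768·0.03680/1.18×10^-4 = 240 → laminar (Re < 2300)
f = 64/Re = 0.2672
h_f = f(L/D)V²/(2g) = 0.2672·(79.3/0.03680)·0.768²/(2·9.81) = 17.31 m

h_f ≈ 17.3 m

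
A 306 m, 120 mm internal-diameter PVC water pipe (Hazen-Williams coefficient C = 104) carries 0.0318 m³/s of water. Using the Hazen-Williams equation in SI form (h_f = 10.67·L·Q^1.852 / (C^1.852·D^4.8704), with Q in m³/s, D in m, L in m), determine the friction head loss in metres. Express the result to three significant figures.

h_f ≈ 30.9 m

h_f = 10.67·306·0.0318^1.852 / (104^1.852·0.120^4.8704) = 30.87 m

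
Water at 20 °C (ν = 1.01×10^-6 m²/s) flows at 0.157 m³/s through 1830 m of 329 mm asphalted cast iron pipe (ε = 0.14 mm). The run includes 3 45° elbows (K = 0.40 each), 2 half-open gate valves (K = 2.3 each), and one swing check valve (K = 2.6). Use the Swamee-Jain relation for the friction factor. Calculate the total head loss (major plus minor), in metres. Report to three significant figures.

V = 4Q/(πD²) = 1.847 m/s; V²/2g = 0.1738 m
Re = 6.02×10^5, ε/D = 4.26×10^-4 → f = 0.01713 (Swamee-Jain)
Major: h_f = f(L/D)·V²/2g = 0.01713·5562·0.1738 = 16.56 m
Minor: ΣK = 8.40; h_m = ΣK·V²/2g = 1.460 m
Total H_L = 16.56 + 1.460 = 18.02 m

H_L ≈ 18.0 m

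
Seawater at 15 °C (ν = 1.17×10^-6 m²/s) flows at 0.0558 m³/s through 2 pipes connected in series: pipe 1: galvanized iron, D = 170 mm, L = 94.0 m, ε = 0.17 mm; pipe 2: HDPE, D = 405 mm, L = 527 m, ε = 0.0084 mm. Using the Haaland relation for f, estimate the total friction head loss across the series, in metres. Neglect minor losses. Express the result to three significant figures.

Pipe 1: V = 2.458 m/s, Re = 3.57×10^5, ε/D = 0.00100, f = 0.02040, h_1 = f(L/D)V²/2g = 3.474 m
Pipe 2: V = 0.4331 m/s, Re = 1.50×10^5, ε/D = 2.07×10^-5, f = 0.01651, h_2 = f(L/D)V²/2g = 0.2055 m
Series → Q common, losses add: H = Σh = 3.679 m

H ≈ 3.68 m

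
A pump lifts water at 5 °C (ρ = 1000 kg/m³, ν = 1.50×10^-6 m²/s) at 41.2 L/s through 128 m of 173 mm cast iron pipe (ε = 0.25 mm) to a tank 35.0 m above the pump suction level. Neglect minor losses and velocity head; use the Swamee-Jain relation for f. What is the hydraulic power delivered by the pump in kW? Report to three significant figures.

V = 4Q/(πD²) = 1.753 m/s; Re = 2.02×10^5; ε/D = 0.00145; f = 0.02278
h_f = f(L/D)V²/2g = 2.639 m
Total head H = z + h_f = 35.0 + 2.639 = 37.64 m
P_hyd = ρgQH = 1000·9.81·0.0412·37.64 = 15.21 kW

P_hyd ≈ 15.2 kW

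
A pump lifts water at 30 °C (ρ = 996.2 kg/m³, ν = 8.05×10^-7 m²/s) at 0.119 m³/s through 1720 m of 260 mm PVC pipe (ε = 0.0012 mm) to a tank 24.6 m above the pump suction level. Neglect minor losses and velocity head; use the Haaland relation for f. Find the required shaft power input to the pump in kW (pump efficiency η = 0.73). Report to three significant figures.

P_shaft ≈ 72.4 kW

V = 4Q/(πD²) = 2.241 m/s; Re = 7.24×10^5; ε/D = 4.62×10^-6; f = 0.01230
h_f = f(L/D)V²/2g = 20.84 m
Total head H = z + h_f = 24.6 + 20.84 = 45.44 m
P_hyd = ρgQH = 996.2·9.81·0.119·45.44 = 52.85 kW
P_shaft = P_hyd/η = 52.85/0.73 = 72.39 kW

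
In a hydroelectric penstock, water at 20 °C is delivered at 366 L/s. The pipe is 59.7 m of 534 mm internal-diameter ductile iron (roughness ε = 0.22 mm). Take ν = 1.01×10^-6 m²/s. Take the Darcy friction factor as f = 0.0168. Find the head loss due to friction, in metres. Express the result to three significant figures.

V = 4Q/(πD²) = 4·0.366/(π·0.534²) = 1.634 m/s
h_f = f(L/D)V²/(2g) = 0.01680·(59.7/0.534)·1.634²/(2·9.81) = 0.2557 m

h_f ≈ 0.256 m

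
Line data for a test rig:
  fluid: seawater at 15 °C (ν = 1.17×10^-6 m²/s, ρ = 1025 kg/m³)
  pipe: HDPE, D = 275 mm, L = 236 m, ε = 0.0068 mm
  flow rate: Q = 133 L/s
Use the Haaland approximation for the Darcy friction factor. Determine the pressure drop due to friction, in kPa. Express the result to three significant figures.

V = 4Q/(πD²) = 4·0.133/(π·0.275²) = 2.239 m/s
Re = VD/ν = 2.239·0.275/1.17×10^-6 = 5.26×10^5 → turbulent
ε/D = 0.0068/275 = 2.47×10^-5
Haaland: f = 0.01325
h_f = f(L/D)V²/(2g) = 0.01325·(236/0.275)·2.239²/(2·9.81) = 2.906 m
Δp = ρg·h_f = 1025·9.81·2.906 = 29.22 kPa

Δp ≈ 29.2 kPa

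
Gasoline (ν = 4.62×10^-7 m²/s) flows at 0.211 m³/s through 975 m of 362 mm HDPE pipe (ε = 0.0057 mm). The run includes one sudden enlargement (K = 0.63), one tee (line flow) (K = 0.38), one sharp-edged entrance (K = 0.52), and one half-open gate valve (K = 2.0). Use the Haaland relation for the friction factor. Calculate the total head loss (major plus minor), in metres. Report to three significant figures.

V = 4Q/(πD²) = 2.050 m/s; V²/2g = 0.2142 m
Re = 1.61×10^6, ε/D = 1.57×10^-5 → f = 0.01112 (Haaland)
Major: h_f = f(L/D)·V²/2g = 0.01112·2693·0.2142 = 6.415 m
Minor: ΣK = 3.53; h_m = ΣK·V²/2g = 0.7562 m
Total H_L = 6.415 + 0.7562 = 7.171 m

H_L ≈ 7.17 m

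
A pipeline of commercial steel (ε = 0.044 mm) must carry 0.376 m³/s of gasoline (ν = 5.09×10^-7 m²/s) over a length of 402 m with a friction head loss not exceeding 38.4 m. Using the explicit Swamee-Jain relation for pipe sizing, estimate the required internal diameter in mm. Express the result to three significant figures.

D ≈ 281 mm

Swamee-Jain (Type III): D = 0.66·[ε^1.25·(LQ²/(gh_f))^4.75 + ν·Q^9.4·(L/(gh_f))^5.2]^0.04
LQ²/(gh_f) = 0.1509; L/(gh_f) = 1.067
Term 1 = ε^1.25·(…)^4.75 = 4.49×10^-10; Term 2 = ν·Q^9.4·(…)^5.2 = 7.25×10^-11
D = 0.66·(4.49×10^-10 + 7.25×10^-11)^0.04 = 0.2807 m = 281 mm
Check: V = 6.08 m/s, Re = 3.35×10^6, f = 0.01352, h_f = 36.4 m ≈ 38.4 m ✓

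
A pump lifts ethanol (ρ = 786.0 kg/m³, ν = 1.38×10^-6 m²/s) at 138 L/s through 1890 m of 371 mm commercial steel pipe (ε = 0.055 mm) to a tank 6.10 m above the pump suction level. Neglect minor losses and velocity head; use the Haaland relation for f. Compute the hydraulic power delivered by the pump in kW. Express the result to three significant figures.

P_hyd ≈ 13.4 kW

V = 4Q/(πD²) = 1.277 m/s; Re = 3.43×10^5; ε/D = 1.48×10^-4; f = 0.01539
h_f = f(L/D)V²/2g = 6.512 m
Total head H = z + h_f = 6.10 + 6.512 = 12.61 m
P_hyd = ρgQH = 786.0·9.81·0.138·12.61 = 13.42 kW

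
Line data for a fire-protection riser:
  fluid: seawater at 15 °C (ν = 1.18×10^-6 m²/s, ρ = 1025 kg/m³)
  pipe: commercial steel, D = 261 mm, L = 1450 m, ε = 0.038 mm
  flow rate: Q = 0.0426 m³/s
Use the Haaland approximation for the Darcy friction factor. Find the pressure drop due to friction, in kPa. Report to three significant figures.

V = 4Q/(πD²) = 4·0.0426/(π·0.261²) = 0.7962 m/s
Re = VD/ν = 0.7962·0.261/1.18×10^-6 = 1.76×10^5 → turbulent
ε/D = 0.038/261 = 1.46×10^-4
Haaland: f = 0.01682
h_f = f(L/D)V²/(2g) = 0.01682·(1450/0.261)·0.7962²/(2·9.81) = 3.020 m
Δp = ρg·h_f = 1025·9.81·3.020 = 30.37 kPa

Δp ≈ 30.4 kPa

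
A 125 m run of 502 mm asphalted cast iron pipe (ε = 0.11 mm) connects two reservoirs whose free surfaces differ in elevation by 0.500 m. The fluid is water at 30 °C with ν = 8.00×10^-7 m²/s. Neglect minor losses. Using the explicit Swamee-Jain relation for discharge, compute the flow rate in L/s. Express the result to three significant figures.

Swamee-Jain (Type II): Q = -0.965·√(gD⁵h_f/L)·ln[ε/(3.7D) + √(3.17ν²L/(gD³h_f))]
√(gD⁵h_f/L) = √(9.81·0.502⁵·0.500/125) = 0.03537
ε/(3.7D) = 5.92×10^-5; √(3.17ν²L/(gD³h_f)) = 2.02×10^-5
Q = -0.965·0.03537·ln(7.944×10^-5) = 0.3222 m³/s
Check: V = 1.63 m/s, Re = 1.02×10^6, f = 0.01496, h_f = 0.503 m ≈ 0.500 m ✓

Q ≈ 322 L/s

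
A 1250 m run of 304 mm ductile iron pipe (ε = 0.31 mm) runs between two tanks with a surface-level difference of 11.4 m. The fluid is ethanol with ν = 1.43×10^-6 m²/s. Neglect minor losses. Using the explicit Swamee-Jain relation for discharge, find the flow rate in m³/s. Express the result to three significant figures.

Q ≈ 0.118 m³/s

Swamee-Jain (Type II): Q = -0.965·√(gD⁵h_f/L)·ln[ε/(3.7D) + √(3.17ν²L/(gD³h_f))]
√(gD⁵h_f/L) = √(9.81·0.304⁵·11.4/1250) = 0.01524
ε/(3.7D) = 2.76×10^-4; √(3.17ν²L/(gD³h_f)) = 5.08×10^-5
Q = -0.965·0.01524·ln(3.264×10^-4) = 0.1181 m³/s
Check: V = 1.63 m/s, Re = 3.46×10^5, f = 0.02070, h_f = 11.5 m ≈ 11.4 m ✓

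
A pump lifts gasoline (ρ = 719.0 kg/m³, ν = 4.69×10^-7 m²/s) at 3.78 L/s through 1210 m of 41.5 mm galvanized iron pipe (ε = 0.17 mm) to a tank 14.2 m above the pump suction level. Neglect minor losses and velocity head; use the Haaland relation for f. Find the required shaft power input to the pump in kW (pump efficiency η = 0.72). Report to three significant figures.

P_shaft ≈ 13.0 kW

V = 4Q/(πD²) = 2.795 m/s; Re = 2.47×10^5; ε/D = 0.00410; f = 0.02907
h_f = f(L/D)V²/2g = 337.4 m
Total head H = z + h_f = 14.2 + 337.4 = 351.6 m
P_hyd = ρgQH = 719.0·9.81·0.00378·351.6 = 9.373 kW
P_shaft = P_hyd/η = 9.373/0.72 = 13.02 kW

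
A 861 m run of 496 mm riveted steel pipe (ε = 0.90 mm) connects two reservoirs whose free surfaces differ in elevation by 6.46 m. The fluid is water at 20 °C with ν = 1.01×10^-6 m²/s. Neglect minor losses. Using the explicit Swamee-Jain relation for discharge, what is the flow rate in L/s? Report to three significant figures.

Q ≈ 344 L/s

Swamee-Jain (Type II): Q = -0.965·√(gD⁵h_f/L)·ln[ε/(3.7D) + √(3.17ν²L/(gD³h_f))]
√(gD⁵h_f/L) = √(9.81·0.496⁵·6.46/861) = 0.04701
ε/(3.7D) = 4.90×10^-4; √(3.17ν²L/(gD³h_f)) = 1.90×10^-5
Q = -0.965·0.04701·ln(5.094×10^-4) = 0.3439 m³/s
Check: V = 1.78 m/s, Re = 8.74×10^5, f = 0.02314, h_f = 6.49 m ≈ 6.46 m ✓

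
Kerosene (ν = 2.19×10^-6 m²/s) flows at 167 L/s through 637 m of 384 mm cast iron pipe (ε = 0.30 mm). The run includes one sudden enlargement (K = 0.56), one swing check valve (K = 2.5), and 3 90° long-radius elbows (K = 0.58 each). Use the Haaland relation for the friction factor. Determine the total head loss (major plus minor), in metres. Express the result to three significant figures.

V = 4Q/(πD²) = 1.442 m/s; V²/2g = 0.1060 m
Re = 2.53×10^5, ε/D = 7.81×10^-4 → f = 0.01972 (Haaland)
Major: h_f = f(L/D)·V²/2g = 0.01972·1659·0.1060 = 3.466 m
Minor: ΣK = 4.80; h_m = ΣK·V²/2g = 0.5087 m
Total H_L = 3.466 + 0.5087 = 3.975 m

H_L ≈ 3.97 m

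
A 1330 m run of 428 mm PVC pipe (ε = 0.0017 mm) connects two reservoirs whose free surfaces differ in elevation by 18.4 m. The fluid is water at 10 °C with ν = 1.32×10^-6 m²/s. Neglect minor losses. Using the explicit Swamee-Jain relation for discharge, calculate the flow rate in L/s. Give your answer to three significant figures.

Swamee-Jain (Type II): Q = -0.965·√(gD⁵h_f/L)·ln[ε/(3.7D) + √(3.17ν²L/(gD³h_f))]
√(gD⁵h_f/L) = √(9.81·0.428⁵·18.4/1330) = 0.04415
ε/(3.7D) = 1.07×10^-6; √(3.17ν²L/(gD³h_f)) = 2.28×10^-5
Q = -0.965·0.04415·ln(2.386×10^-5) = 0.4535 m³/s
Check: V = 3.15 m/s, Re = 1.02×10^6, f = 0.01167, h_f = 18.4 m ≈ 18.4 m ✓

Q ≈ 453 L/s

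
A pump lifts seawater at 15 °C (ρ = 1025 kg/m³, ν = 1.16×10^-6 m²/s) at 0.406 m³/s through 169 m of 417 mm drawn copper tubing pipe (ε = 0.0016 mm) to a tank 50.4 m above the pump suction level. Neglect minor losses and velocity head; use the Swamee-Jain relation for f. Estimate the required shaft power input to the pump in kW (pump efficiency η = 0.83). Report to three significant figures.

V = 4Q/(πD²) = 2.973 m/s; Re = 1.07×10^6; ε/D = 3.84×10^-6; f = 0.01158
h_f = f(L/D)V²/2g = 2.114 m
Total head H = z + h_f = 50.4 + 2.114 = 52.51 m
P_hyd = ρgQH = 1025·9.81·0.406·52.51 = 214.4 kW
P_shaft = P_hyd/η = 214.4/0.83 = 258.3 kW

P_shaft ≈ 258 kW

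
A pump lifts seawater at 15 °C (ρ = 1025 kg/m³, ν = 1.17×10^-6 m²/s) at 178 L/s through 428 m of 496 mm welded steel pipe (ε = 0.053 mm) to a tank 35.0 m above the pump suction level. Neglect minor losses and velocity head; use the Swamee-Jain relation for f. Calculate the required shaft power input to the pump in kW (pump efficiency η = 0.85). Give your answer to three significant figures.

V = 4Q/(πD²) = 0.9212 m/s; Re = 3.91×10^5; ε/D = 1.07×10^-4; f = 0.01498
h_f = f(L/D)V²/2g = 0.5591 m
Total head H = z + h_f = 35.0 + 0.5591 = 35.56 m
P_hyd = ρgQH = 1025·9.81·0.178·35.56 = 63.64 kW
P_shaft = P_hyd/η = 63.64/0.85 = 74.88 kW

P_shaft ≈ 74.9 kW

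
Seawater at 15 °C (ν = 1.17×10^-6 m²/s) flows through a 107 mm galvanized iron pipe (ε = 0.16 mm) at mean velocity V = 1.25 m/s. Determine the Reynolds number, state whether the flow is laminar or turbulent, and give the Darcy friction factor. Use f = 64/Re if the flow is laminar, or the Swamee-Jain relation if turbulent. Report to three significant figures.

Re ≈ 1.14×10^5; turbulent; f ≈ 0.0237

Re = VD/ν = 1.250·0.107/1.17×10^-6 = 1.14×10^5
Re > 4000 → turbulent; ε/D = 0.00150
Swamee-Jain: f = 0.02370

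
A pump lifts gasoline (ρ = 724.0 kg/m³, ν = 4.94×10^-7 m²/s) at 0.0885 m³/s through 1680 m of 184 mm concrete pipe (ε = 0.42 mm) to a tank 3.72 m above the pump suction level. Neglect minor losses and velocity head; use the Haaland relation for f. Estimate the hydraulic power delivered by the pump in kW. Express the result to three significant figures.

V = 4Q/(πD²) = 3.328 m/s; Re = 1.24×10^6; ε/D = 0.00228; f = 0.02443
h_f = f(L/D)V²/2g = 126.0 m
Total head H = z + h_f = 3.72 + 126.0 = 129.7 m
P_hyd = ρgQH = 724.0·9.81·0.0885·129.7 = 81.51 kW

P_hyd ≈ 81.5 kW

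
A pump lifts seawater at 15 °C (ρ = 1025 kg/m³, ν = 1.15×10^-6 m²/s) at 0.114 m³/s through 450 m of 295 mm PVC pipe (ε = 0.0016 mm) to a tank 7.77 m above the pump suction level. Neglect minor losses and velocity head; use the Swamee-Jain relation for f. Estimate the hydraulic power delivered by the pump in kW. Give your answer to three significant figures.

V = 4Q/(πD²) = 1.668 m/s; Re = 4.28×10^5; ε/D = 5.42×10^-6; f = 0.01354
h_f = f(L/D)V²/2g = 2.929 m
Total head H = z + h_f = 7.77 + 2.929 = 10.70 m
P_hyd = ρgQH = 1025·9.81·0.114·10.70 = 12.26 kW

P_hyd ≈ 12.3 kW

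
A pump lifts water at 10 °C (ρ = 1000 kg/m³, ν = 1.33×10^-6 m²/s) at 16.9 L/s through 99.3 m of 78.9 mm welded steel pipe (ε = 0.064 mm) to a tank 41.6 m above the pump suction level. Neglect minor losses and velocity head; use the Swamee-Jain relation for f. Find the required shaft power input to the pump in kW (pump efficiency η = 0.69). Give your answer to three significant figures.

V = 4Q/(πD²) = 3.457 m/s; Re = 2.05×10^5; ε/D = 8.11×10^-4; f = 0.02038
h_f = f(L/D)V²/2g = 15.62 m
Total head H = z + h_f = 41.6 + 15.62 = 57.22 m
P_hyd = ρgQH = 1000·9.81·0.0169·57.22 = 9.486 kW
P_shaft = P_hyd/η = 9.486/0.69 = 13.75 kW

P_shaft ≈ 13.7 kW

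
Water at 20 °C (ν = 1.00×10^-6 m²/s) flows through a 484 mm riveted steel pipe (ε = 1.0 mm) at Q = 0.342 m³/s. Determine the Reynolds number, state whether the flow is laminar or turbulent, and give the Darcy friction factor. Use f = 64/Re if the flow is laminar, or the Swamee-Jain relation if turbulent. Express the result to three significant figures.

V = 4Q/(πD²) = 1.859 m/s
Re = VD/ν = 1.859·0.484/1.00×10^-6 = 9.00×10^5
Re > 4000 → turbulent; ε/D = 0.00207
Swamee-Jain: f = 0.02390

Re ≈ 9.00×10^5; turbulent; f ≈ 0.0239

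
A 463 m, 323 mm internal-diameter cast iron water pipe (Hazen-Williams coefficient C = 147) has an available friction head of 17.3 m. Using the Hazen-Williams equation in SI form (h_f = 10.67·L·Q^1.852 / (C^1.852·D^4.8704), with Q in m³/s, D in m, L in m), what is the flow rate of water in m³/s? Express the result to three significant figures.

Q ≈ 0.355 m³/s

Rearranging: Q = [h_f·C^1.852·D^4.8704 / (10.67·L)]^(1/1.852)
Q = [17.3·147^1.852·0.323^4.8704 / (10.67·463)]^0.540 = 0.3553 m³/s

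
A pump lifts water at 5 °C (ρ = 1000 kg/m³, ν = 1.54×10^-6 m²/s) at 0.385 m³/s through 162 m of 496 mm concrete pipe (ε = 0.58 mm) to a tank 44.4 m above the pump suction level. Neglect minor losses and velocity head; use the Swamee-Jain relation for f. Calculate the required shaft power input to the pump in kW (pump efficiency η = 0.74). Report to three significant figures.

V = 4Q/(πD²) = 1.993 m/s; Re = 6.42×10^5; ε/D = 0.00117; f = 0.02093
h_f = f(L/D)V²/2g = 1.384 m
Total head H = z + h_f = 44.4 + 1.384 = 45.78 m
P_hyd = ρgQH = 1000·9.81·0.385·45.78 = 172.9 kW
P_shaft = P_hyd/η = 172.9/0.74 = 233.7 kW

P_shaft ≈ 234 kW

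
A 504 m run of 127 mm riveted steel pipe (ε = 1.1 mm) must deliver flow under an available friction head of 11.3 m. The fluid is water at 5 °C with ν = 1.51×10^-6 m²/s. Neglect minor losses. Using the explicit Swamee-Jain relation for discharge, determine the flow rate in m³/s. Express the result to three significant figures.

Swamee-Jain (Type II): Q = -0.965·√(gD⁵h_f/L)·ln[ε/(3.7D) + √(3.17ν²L/(gD³h_f))]
√(gD⁵h_f/L) = √(9.81·0.127⁵·11.3/504) = 0.002696
ε/(3.7D) = 0.00234; √(3.17ν²L/(gD³h_f)) = 1.27×10^-4
Q = -0.965·0.002696·ln(0.002468) = 0.01562 m³/s
Check: V = 1.23 m/s, Re = 1.04×10^5, f = 0.03701, h_f = 11.4 m ≈ 11.3 m ✓

Q ≈ 0.0156 m³/s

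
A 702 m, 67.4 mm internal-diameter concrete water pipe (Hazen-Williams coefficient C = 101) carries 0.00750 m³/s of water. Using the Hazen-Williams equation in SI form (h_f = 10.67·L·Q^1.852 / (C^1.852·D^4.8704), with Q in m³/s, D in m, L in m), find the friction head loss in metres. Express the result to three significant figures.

h_f = 10.67·702·0.00750^1.852 / (101^1.852·0.0674^4.8704) = 85.51 m

h_f ≈ 85.5 m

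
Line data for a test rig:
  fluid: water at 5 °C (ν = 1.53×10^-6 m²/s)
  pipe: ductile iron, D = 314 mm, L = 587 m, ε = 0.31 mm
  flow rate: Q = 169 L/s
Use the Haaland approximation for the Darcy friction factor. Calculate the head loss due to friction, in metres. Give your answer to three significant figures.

V = 4Q/(πD²) = 4·0.169/(π·0.314²) = 2.182 m/s
Re = VD/ν = 2.182·0.314/1.53×10^-6 = 4.48×10^5 → turbulent
ε/D = 0.31/314 = 9.87×10^-4
Haaland: f = 0.02020
h_f = f(L/D)V²/(2g) = 0.02020·(587/0.314)·2.182²/(2·9.81) = 9.167 m

h_f ≈ 9.17 m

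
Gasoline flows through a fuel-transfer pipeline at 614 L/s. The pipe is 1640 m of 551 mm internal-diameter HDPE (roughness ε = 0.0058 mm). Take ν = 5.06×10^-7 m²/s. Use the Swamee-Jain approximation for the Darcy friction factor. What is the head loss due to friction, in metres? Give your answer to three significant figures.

V = 4Q/(πD²) = 4·0.614/(π·0.551²) = 2.575 m/s
Re = VD/ν = 2.575·0.551/5.06×10^-7 = 2.80×10^6 → turbulent
ε/D = 0.0058/551 = 1.05×10^-5
Swamee-Jain: f = 0.01031
h_f = f(L/D)V²/(2g) = 0.01031·(1640/0.551)·2.575²/(2·9.81) = 10.37 m

h_f ≈ 10.4 m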